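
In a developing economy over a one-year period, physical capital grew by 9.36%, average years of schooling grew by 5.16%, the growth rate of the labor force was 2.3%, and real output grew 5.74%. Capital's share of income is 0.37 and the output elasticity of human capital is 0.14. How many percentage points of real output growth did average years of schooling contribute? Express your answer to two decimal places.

Contribution = share × growth = 0.14 × 5.16 = 0.7224 pp.

0.72 pp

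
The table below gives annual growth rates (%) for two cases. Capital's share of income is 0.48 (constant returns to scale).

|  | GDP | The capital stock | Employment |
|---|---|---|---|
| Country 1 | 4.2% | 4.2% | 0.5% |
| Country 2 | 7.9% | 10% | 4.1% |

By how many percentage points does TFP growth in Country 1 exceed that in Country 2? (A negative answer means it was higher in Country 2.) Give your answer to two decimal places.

0.96 percentage points

Labor's share = 1 − 0.48 = 0.52.
Country 1: TFP = 4.2 − 2.016 − 0.26 = 1.924%.
Country 2: TFP = 7.9 − 4.8 − 2.132 = 0.968%.
Difference = 1.924 − (0.968) = 0.956 pp.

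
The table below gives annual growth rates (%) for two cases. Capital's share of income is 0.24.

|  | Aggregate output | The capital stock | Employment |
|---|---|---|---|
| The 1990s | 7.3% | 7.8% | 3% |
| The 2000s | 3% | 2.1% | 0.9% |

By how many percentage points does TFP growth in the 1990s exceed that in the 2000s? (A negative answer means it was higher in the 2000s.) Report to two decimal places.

Labor's share = 1 − 0.24 = 0.76.
The 1990s: TFP = 7.3 − 1.872 − 2.28 = 3.148%.
The 2000s: TFP = 3 − 0.504 − 0.684 = 1.812%.
Difference = 3.148 − (1.812) = 1.336 pp.

1.34 percentage points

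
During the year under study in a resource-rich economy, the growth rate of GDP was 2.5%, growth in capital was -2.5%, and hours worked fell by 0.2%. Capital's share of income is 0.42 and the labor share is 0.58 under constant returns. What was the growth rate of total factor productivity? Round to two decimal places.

3.67%

Labor's share = 1 − 0.42 = 0.58.
Capital: 0.42 × (-2.5) = -1.05 pp.
Hours worked: 0.58 × (-0.2) = -0.116 pp.
TFP growth = 2.5 + 1.166 = 3.666%.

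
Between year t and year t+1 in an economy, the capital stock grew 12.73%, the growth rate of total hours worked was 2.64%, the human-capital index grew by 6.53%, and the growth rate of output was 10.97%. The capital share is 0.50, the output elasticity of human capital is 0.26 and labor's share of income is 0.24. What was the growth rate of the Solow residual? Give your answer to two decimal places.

Labor's share = 1 − 0.5 − 0.26 = 0.24.
The capital stock: 0.5 × 12.73 = 6.365 pp.
The human-capital index: 0.26 × 6.53 = 1.6978 pp.
Total hours worked: 0.24 × 2.64 = 0.6336 pp.
TFP growth = 10.97 − 8.6964 = 2.2736%.

2.27%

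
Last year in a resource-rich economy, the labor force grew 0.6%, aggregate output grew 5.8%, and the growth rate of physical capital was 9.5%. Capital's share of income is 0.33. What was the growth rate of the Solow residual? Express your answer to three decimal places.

Labor's share = 1 − 0.33 = 0.67.
Physical capital: 0.33 × 9.5 = 3.135 pp.
The labor force: 0.67 × 0.6 = 0.402 pp.
TFP growth = 5.8 − 3.537 = 2.263%.

2.263%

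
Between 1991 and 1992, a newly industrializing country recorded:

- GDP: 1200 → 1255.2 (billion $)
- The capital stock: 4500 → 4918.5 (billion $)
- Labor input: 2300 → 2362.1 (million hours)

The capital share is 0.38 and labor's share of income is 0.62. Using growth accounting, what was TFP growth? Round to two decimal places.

-0.61%

GDP growth = (1255.2 − 1200) / 1200 = 4.6%.
The capital stock growth = (4918.5 − 4500) / 4500 = 9.3%.
Labor input growth = (2362.1 − 2300) / 2300 = 2.7%.
Labor's share = 1 − 0.38 = 0.62.
The capital stock: 0.38 × 9.3 = 3.534 pp.
Labor input: 0.62 × 2.7 = 1.674 pp.
TFP growth = 4.6 − 5.208 = -0.608%.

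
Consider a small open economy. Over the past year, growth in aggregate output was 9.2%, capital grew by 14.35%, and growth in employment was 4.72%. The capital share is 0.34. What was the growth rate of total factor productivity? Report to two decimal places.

1.21%

Labor's share = 1 − 0.34 = 0.66.
Capital: 0.34 × 14.35 = 4.879 pp.
Employment: 0.66 × 4.72 = 3.1152 pp.
TFP growth = 9.2 − 7.9942 = 1.2058%.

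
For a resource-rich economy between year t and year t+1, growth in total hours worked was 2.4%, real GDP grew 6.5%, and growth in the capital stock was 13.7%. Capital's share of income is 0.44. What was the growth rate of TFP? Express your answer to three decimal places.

-0.872%

Labor's share = 1 − 0.44 = 0.56.
The capital stock: 0.44 × 13.7 = 6.028 pp.
Total hours worked: 0.56 × 2.4 = 1.344 pp.
TFP growth = 6.5 − 7.372 = -0.872%.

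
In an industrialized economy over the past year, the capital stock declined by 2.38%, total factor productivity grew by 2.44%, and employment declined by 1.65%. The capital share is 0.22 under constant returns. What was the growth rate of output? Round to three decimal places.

Labor's share = 1 − 0.22 = 0.78.
The capital stock: 0.22 × (-2.38) = -0.5236 pp.
Employment: 0.78 × (-1.65) = -1.287 pp.
Output growth = 2.44 + (-1.8106) = 0.6294%.

0.629%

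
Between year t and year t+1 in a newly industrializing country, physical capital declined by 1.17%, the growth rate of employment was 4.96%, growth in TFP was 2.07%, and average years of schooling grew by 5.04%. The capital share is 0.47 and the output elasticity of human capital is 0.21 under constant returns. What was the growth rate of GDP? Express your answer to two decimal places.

4.17%

Labor's share = 1 − 0.47 − 0.21 = 0.32.
Physical capital: 0.47 × (-1.17) = -0.5499 pp.
Average years of schooling: 0.21 × 5.04 = 1.0584 pp.
Employment: 0.32 × 4.96 = 1.5872 pp.
Output growth = 2.07 + 2.0957 = 4.1657%.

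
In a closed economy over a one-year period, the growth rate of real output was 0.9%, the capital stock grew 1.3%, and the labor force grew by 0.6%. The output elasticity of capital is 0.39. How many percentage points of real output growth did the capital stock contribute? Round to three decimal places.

Contribution = share × growth = 0.39 × 1.3 = 0.507 pp.

0.507 pp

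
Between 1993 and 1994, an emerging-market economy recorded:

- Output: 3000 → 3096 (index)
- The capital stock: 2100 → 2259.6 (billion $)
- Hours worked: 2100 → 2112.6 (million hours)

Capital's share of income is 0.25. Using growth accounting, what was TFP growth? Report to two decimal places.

Output growth = (3096 − 3000) / 3000 = 3.2%.
The capital stock growth = (2259.6 − 2100) / 2100 = 7.6%.
Hours worked growth = (2112.6 − 2100) / 2100 = 0.6%.
Labor's share = 1 − 0.25 = 0.75.
The capital stock: 0.25 × 7.6 = 1.9 pp.
Hours worked: 0.75 × 0.6 = 0.45 pp.
TFP growth = 3.2 − 2.35 = 0.85%.

TFP growth was 0.85%.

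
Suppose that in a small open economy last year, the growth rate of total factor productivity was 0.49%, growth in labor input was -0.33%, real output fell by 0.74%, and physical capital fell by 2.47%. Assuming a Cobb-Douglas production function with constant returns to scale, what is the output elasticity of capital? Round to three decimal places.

α = 0.421

gY = gA + α·gK + (1−α)·gL, so gY − gA − gL = α(gK − gL).
-0.74 − 0.49 + 0.33 = α × (-2.47 − (-0.33)).
-0.9 = -2.14 α, so α = 0.42056.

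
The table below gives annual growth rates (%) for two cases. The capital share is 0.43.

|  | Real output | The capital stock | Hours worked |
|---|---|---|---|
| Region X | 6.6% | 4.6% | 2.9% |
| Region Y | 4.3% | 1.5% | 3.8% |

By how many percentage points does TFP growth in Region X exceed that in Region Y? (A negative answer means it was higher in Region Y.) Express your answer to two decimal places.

1.48 percentage points

Labor's share = 1 − 0.43 = 0.57.
Region X: TFP = 6.6 − 1.978 − 1.653 = 2.969%.
Region Y: TFP = 4.3 − 0.645 − 2.166 = 1.489%.
Difference = 2.969 − (1.489) = 1.48 pp.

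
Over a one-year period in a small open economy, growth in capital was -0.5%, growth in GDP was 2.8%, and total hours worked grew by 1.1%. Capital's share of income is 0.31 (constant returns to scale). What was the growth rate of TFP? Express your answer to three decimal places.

TFP grew 2.196%.

Labor's share = 1 − 0.31 = 0.69.
Capital: 0.31 × (-0.5) = -0.155 pp.
Total hours worked: 0.69 × 1.1 = 0.759 pp.
TFP growth = 2.8 − 0.604 = 2.196%.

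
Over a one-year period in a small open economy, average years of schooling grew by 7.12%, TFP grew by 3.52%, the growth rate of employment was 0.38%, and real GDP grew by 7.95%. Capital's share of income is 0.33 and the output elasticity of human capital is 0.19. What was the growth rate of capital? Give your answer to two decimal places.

8.77%

Labor's share = 1 − 0.33 − 0.19 = 0.48.
gY = gA + 0.19×7.12 + 0.48×0.38 + 0.33×g.
0.33×g = 7.95 − 3.52 − 1.5352 = 2.8948.
g = 2.8948 / 0.33 = 8.7721%.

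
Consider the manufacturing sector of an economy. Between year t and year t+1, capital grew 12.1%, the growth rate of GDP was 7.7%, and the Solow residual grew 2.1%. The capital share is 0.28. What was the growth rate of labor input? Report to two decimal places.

Labor's share = 1 − 0.28 = 0.72.
gY = gA + 0.28×12.1 + 0.72×g.
0.72×g = 7.7 − 2.1 − 3.388 = 2.212.
g = 2.212 / 0.72 = 3.0722%.

3.07%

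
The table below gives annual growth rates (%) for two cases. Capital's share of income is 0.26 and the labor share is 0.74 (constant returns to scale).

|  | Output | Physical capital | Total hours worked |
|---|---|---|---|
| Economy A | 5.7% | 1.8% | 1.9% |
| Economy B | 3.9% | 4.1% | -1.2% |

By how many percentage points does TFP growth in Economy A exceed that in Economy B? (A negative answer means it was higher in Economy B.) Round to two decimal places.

0.10 percentage points

Labor's share = 1 − 0.26 = 0.74.
Economy A: TFP = 5.7 − 0.468 − 1.406 = 3.826%.
Economy B: TFP = 3.9 − 1.066 + 0.888 = 3.722%.
Difference = 3.826 − (3.722) = 0.104 pp.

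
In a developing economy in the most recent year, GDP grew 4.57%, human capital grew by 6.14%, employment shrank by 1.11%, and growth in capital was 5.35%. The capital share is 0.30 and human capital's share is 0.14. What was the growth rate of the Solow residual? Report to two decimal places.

Labor's share = 1 − 0.3 − 0.14 = 0.56.
Capital: 0.3 × 5.35 = 1.605 pp.
Human capital: 0.14 × 6.14 = 0.8596 pp.
Employment: 0.56 × (-1.11) = -0.6216 pp.
TFP growth = 4.57 − 1.843 = 2.727%.

The Solow residual grew 2.73%.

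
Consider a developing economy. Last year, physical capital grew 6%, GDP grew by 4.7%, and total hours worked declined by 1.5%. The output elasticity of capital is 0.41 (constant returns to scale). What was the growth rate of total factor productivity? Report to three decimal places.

Labor's share = 1 − 0.41 = 0.59.
Physical capital: 0.41 × 6 = 2.46 pp.
Total hours worked: 0.59 × (-1.5) = -0.885 pp.
TFP growth = 4.7 − 1.575 = 3.125%.

Total factor productivity grew 3.125%.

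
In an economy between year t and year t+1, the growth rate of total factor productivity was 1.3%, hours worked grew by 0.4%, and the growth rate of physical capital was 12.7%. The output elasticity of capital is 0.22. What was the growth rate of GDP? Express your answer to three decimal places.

4.406%

Labor's share = 1 − 0.22 = 0.78.
Physical capital: 0.22 × 12.7 = 2.794 pp.
Hours worked: 0.78 × 0.4 = 0.312 pp.
Output growth = 1.3 + 3.106 = 4.406%.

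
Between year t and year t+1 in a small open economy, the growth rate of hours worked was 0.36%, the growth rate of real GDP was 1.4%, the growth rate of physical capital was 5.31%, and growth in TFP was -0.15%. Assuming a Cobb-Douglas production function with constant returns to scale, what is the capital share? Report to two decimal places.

The capital share is 0.24.

gY = gA + α·gK + (1−α)·gL, so gY − gA − gL = α(gK − gL).
1.4 + 0.15 − 0.36 = α × (5.31 − 0.36).
1.19 = 4.95 α, so α = 0.2404.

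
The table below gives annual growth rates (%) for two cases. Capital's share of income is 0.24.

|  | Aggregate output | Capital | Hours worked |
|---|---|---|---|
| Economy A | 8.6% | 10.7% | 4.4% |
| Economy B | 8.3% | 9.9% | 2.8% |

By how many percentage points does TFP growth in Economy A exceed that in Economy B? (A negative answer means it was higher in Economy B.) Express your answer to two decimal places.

-1.11 percentage points

Labor's share = 1 − 0.24 = 0.76.
Economy A: TFP = 8.6 − 2.568 − 3.344 = 2.688%.
Economy B: TFP = 8.3 − 2.376 − 2.128 = 3.796%.
Difference = 2.688 − (3.796) = -1.108 pp.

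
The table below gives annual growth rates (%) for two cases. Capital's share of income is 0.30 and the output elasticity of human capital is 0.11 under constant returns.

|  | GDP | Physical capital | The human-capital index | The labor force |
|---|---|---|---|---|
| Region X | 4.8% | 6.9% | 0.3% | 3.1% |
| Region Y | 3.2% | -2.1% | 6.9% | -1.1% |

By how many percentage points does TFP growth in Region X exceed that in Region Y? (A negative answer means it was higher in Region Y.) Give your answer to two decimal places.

Labor's share = 1 − 0.3 − 0.11 = 0.59.
Region X: TFP = 4.8 − 2.07 − 0.033 − 1.829 = 0.868%.
Region Y: TFP = 3.2 + 0.63 − 0.759 + 0.649 = 3.72%.
Difference = 0.868 − (3.72) = -2.852 pp.

-2.85 percentage points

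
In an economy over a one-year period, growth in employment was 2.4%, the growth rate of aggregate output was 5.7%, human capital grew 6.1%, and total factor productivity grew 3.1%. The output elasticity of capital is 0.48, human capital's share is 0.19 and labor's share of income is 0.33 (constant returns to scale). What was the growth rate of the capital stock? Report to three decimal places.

Labor's share = 1 − 0.48 − 0.19 = 0.33.
gY = gA + 0.19×6.1 + 0.33×2.4 + 0.48×g.
0.48×g = 5.7 − 3.1 − 1.951 = 0.649.
g = 0.649 / 0.48 = 1.35208%.

1.352%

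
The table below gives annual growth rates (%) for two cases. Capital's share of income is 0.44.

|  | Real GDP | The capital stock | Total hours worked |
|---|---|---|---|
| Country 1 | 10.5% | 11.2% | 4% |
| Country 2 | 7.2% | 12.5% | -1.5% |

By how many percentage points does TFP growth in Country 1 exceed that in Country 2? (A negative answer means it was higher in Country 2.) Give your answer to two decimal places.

0.79 percentage points

Labor's share = 1 − 0.44 = 0.56.
Country 1: TFP = 10.5 − 4.928 − 2.24 = 3.332%.
Country 2: TFP = 7.2 − 5.5 + 0.84 = 2.54%.
Difference = 3.332 − (2.54) = 0.792 pp.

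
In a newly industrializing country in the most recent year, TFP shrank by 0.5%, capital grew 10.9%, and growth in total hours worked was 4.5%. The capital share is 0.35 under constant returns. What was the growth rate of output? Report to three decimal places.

6.240%

Labor's share = 1 − 0.35 = 0.65.
Capital: 0.35 × 10.9 = 3.815 pp.
Total hours worked: 0.65 × 4.5 = 2.925 pp.
Output growth = -0.5 + 6.74 = 6.24%.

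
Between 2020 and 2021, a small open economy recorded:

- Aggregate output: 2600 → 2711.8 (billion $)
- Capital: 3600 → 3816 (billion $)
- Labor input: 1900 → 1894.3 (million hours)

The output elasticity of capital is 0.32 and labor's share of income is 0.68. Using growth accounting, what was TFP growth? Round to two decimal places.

Aggregate output growth = (2711.8 − 2600) / 2600 = 4.3%.
Capital growth = (3816 − 3600) / 3600 = 6%.
Labor input growth = (1894.3 − 1900) / 1900 = -0.3%.
Labor's share = 1 − 0.32 = 0.68.
Capital: 0.32 × 6 = 1.92 pp.
Labor input: 0.68 × (-0.3) = -0.204 pp.
TFP growth = 4.3 − 1.716 = 2.584%.

2.58%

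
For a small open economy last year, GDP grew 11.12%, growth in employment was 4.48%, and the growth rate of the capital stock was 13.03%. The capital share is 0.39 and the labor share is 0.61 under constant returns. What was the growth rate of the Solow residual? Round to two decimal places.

Labor's share = 1 − 0.39 = 0.61.
The capital stock: 0.39 × 13.03 = 5.0817 pp.
Employment: 0.61 × 4.48 = 2.7328 pp.
TFP growth = 11.12 − 7.8145 = 3.3055%.

3.31%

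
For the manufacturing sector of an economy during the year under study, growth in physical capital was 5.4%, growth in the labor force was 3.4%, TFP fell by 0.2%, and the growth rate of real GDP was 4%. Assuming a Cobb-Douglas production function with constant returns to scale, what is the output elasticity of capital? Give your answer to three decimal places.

The output elasticity of capital is 0.400.

gY = gA + α·gK + (1−α)·gL, so gY − gA − gL = α(gK − gL).
4 + 0.2 − 3.4 = α × (5.4 − 3.4).
0.8 = 2 α, so α = 0.4.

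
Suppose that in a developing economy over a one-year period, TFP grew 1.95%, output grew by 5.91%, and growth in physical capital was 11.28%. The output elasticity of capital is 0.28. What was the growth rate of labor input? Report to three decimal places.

Labor's share = 1 − 0.28 = 0.72.
gY = gA + 0.28×11.28 + 0.72×g.
0.72×g = 5.91 − 1.95 − 3.1584 = 0.8016.
g = 0.8016 / 0.72 = 1.11333%.

1.113%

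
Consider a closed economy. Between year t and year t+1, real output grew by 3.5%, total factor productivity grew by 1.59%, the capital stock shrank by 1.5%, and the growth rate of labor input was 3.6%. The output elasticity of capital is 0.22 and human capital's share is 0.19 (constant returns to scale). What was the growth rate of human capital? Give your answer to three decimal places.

0.611%

Labor's share = 1 − 0.22 − 0.19 = 0.59.
gY = gA + 0.22×(-1.5) + 0.59×3.6 + 0.19×g.
0.19×g = 3.5 − 1.59 − 1.794 = 0.116.
g = 0.116 / 0.19 = 0.61053%.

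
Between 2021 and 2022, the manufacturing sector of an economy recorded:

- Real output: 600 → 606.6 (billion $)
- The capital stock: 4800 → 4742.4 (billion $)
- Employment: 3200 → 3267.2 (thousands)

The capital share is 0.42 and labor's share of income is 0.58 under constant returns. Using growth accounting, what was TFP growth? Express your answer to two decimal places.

0.39%

Real output growth = (606.6 − 600) / 600 = 1.1%.
The capital stock growth = (4742.4 − 4800) / 4800 = -1.2%.
Employment growth = (3267.2 − 3200) / 3200 = 2.1%.
Labor's share = 1 − 0.42 = 0.58.
The capital stock: 0.42 × (-1.2) = -0.504 pp.
Employment: 0.58 × 2.1 = 1.218 pp.
TFP growth = 1.1 − 0.714 = 0.386%.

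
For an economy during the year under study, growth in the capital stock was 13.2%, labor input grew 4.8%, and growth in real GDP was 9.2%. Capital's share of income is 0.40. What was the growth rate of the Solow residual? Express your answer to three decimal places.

The Solow residual grew 1.040%.

Labor's share = 1 − 0.4 = 0.6.
The capital stock: 0.4 × 13.2 = 5.28 pp.
Labor input: 0.6 × 4.8 = 2.88 pp.
TFP growth = 9.2 − 8.16 = 1.04%.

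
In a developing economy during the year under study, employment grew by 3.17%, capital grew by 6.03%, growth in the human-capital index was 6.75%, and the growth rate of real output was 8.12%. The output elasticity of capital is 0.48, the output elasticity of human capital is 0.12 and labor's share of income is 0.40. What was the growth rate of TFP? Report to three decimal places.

3.148%

Labor's share = 1 − 0.48 − 0.12 = 0.4.
Capital: 0.48 × 6.03 = 2.8944 pp.
The human-capital index: 0.12 × 6.75 = 0.81 pp.
Employment: 0.4 × 3.17 = 1.268 pp.
TFP growth = 8.12 − 4.9724 = 3.1476%.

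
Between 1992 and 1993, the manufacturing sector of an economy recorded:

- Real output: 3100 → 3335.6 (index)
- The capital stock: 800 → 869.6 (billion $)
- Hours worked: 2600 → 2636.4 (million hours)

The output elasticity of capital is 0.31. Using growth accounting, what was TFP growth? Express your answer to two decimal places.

Real output growth = (3335.6 − 3100) / 3100 = 7.6%.
The capital stock growth = (869.6 − 800) / 800 = 8.7%.
Hours worked growth = (2636.4 − 2600) / 2600 = 1.4%.
Labor's share = 1 − 0.31 = 0.69.
The capital stock: 0.31 × 8.7 = 2.697 pp.
Hours worked: 0.69 × 1.4 = 0.966 pp.
TFP growth = 7.6 − 3.663 = 3.937%.

3.94%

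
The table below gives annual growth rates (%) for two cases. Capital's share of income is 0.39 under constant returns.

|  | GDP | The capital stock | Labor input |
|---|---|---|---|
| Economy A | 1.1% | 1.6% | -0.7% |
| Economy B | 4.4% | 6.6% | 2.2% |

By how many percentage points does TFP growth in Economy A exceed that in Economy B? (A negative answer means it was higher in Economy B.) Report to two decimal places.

Labor's share = 1 − 0.39 = 0.61.
Economy A: TFP = 1.1 − 0.624 + 0.427 = 0.903%.
Economy B: TFP = 4.4 − 2.574 − 1.342 = 0.484%.
Difference = 0.903 − (0.484) = 0.419 pp.

0.42 percentage points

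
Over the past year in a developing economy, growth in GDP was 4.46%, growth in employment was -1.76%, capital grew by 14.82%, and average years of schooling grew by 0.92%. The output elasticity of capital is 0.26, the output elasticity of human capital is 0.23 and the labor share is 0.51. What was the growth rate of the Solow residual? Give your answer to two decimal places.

The Solow residual growth was 1.29%.

Labor's share = 1 − 0.26 − 0.23 = 0.51.
Capital: 0.26 × 14.82 = 3.8532 pp.
Average years of schooling: 0.23 × 0.92 = 0.2116 pp.
Employment: 0.51 × (-1.76) = -0.8976 pp.
TFP growth = 4.46 − 3.1672 = 1.2928%.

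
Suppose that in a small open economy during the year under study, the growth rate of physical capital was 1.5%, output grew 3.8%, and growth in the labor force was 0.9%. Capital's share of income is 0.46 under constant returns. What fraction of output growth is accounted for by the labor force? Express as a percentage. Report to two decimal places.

12.79%

Labor's share = 1 − 0.46 = 0.54.
The labor force contributed 0.54 × 0.9 = 0.486 pp.
Share of growth = 0.486 / 3.8 × 100 = 12.7895%.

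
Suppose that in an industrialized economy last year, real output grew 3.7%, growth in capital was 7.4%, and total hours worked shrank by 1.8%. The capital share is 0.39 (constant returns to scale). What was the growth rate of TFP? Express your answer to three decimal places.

Labor's share = 1 − 0.39 = 0.61.
Capital: 0.39 × 7.4 = 2.886 pp.
Total hours worked: 0.61 × (-1.8) = -1.098 pp.
TFP growth = 3.7 − 1.788 = 1.912%.

TFP growth was 1.912%.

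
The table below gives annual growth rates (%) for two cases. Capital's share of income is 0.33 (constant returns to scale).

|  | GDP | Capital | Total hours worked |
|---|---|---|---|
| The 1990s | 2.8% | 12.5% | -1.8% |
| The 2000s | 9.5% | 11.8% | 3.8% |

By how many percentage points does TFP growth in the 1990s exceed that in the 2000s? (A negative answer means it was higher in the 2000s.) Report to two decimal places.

-3.18 percentage points

Labor's share = 1 − 0.33 = 0.67.
The 1990s: TFP = 2.8 − 4.125 + 1.206 = -0.119%.
The 2000s: TFP = 9.5 − 3.894 − 2.546 = 3.06%.
Difference = -0.119 − (3.06) = -3.179 pp.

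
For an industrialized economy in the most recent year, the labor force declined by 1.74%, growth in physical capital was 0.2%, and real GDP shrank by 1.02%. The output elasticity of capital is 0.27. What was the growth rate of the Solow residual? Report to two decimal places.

The Solow residual growth was 0.20%.

Labor's share = 1 − 0.27 = 0.73.
Physical capital: 0.27 × 0.2 = 0.054 pp.
The labor force: 0.73 × (-1.74) = -1.2702 pp.
TFP growth = -1.02 + 1.2162 = 0.1962%.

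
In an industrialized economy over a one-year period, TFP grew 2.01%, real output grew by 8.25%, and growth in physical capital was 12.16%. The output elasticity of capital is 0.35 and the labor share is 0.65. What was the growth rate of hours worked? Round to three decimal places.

Hours worked growth was 3.052%.

Labor's share = 1 − 0.35 = 0.65.
gY = gA + 0.35×12.16 + 0.65×g.
0.65×g = 8.25 − 2.01 − 4.256 = 1.984.
g = 1.984 / 0.65 = 3.05231%.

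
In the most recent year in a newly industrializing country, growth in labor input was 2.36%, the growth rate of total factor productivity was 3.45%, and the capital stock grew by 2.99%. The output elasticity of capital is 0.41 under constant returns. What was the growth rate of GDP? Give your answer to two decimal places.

Labor's share = 1 − 0.41 = 0.59.
The capital stock: 0.41 × 2.99 = 1.2259 pp.
Labor input: 0.59 × 2.36 = 1.3924 pp.
Output growth = 3.45 + 2.6183 = 6.0683%.

6.07%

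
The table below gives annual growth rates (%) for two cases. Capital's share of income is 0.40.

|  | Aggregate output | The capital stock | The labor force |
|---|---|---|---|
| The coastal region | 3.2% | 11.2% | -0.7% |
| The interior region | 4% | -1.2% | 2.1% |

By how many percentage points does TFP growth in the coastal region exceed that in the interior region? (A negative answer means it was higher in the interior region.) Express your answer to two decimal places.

-4.08 percentage points

Labor's share = 1 − 0.4 = 0.6.
The coastal region: TFP = 3.2 − 4.48 + 0.42 = -0.86%.
The interior region: TFP = 4 + 0.48 − 1.26 = 3.22%.
Difference = -0.86 − (3.22) = -4.08 pp.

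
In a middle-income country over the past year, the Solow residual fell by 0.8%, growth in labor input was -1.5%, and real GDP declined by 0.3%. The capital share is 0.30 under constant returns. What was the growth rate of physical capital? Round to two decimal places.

5.17%

Labor's share = 1 − 0.3 = 0.7.
gY = gA + 0.7×(-1.5) + 0.3×g.
0.3×g = -0.3 + 0.8 + 1.05 = 1.55.
g = 1.55 / 0.3 = 5.1667%.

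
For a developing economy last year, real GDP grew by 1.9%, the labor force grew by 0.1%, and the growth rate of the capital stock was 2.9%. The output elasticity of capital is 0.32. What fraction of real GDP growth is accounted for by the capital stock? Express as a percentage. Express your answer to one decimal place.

The capital stock accounted for 48.8% of growth.

The capital stock contributed 0.32 × 2.9 = 0.928 pp.
Share of growth = 0.928 / 1.9 × 100 = 48.842%.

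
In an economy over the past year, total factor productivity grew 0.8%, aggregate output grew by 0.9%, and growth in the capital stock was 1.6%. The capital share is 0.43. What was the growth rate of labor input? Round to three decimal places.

Labor's share = 1 − 0.43 = 0.57.
gY = gA + 0.43×1.6 + 0.57×g.
0.57×g = 0.9 − 0.8 − 0.688 = -0.588.
g = -0.588 / 0.57 = -1.03158%.

-1.032%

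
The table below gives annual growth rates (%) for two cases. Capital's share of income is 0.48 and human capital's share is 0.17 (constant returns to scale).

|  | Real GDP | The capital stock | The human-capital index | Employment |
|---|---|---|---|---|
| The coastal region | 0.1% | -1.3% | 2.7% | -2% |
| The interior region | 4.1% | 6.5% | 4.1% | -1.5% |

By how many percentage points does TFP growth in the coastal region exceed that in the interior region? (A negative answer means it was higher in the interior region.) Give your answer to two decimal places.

0.16 percentage points

Labor's share = 1 − 0.48 − 0.17 = 0.35.
The coastal region: TFP = 0.1 + 0.624 − 0.459 + 0.7 = 0.965%.
The interior region: TFP = 4.1 − 3.12 − 0.697 + 0.525 = 0.808%.
Difference = 0.965 − (0.808) = 0.157 pp.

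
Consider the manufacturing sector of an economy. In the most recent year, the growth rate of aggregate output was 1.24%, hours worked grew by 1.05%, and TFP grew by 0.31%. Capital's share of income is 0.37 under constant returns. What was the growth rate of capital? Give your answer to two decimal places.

Labor's share = 1 − 0.37 = 0.63.
gY = gA + 0.63×1.05 + 0.37×g.
0.37×g = 1.24 − 0.31 − 0.6615 = 0.2685.
g = 0.2685 / 0.37 = 0.7257%.

Capital growth was 0.73%.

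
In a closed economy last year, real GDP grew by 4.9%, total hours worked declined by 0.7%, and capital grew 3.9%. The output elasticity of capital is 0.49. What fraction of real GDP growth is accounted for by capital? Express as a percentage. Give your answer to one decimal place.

Capital accounted for 39.0% of growth.

Capital contributed 0.49 × 3.9 = 1.911 pp.
Share of growth = 1.911 / 4.9 × 100 = 39%.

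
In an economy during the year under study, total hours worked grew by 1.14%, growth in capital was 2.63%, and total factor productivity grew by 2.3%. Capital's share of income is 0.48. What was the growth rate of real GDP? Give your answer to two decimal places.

Labor's share = 1 − 0.48 = 0.52.
Capital: 0.48 × 2.63 = 1.2624 pp.
Total hours worked: 0.52 × 1.14 = 0.5928 pp.
Output growth = 2.3 + 1.8552 = 4.1552%.

4.16%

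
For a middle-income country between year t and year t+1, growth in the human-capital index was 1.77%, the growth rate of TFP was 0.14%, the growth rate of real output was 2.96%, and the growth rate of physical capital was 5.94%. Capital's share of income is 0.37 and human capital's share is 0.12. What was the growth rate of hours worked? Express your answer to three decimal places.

Labor's share = 1 − 0.37 − 0.12 = 0.51.
gY = gA + 0.37×5.94 + 0.12×1.77 + 0.51×g.
0.51×g = 2.96 − 0.14 − 2.4102 = 0.4098.
g = 0.4098 / 0.51 = 0.80353%.

Hours worked growth was 0.804%.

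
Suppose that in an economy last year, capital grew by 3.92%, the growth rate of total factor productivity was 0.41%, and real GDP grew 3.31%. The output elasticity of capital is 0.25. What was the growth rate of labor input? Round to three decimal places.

Labor's share = 1 − 0.25 = 0.75.
gY = gA + 0.25×3.92 + 0.75×g.
0.75×g = 3.31 − 0.41 − 0.98 = 1.92.
g = 1.92 / 0.75 = 2.56%.

Labor input growth was 2.560%.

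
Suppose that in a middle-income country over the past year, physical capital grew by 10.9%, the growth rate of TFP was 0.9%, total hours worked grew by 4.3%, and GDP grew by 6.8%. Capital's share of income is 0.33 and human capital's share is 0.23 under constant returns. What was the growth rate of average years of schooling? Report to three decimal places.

1.787%

Labor's share = 1 − 0.33 − 0.23 = 0.44.
gY = gA + 0.33×10.9 + 0.44×4.3 + 0.23×g.
0.23×g = 6.8 − 0.9 − 5.489 = 0.411.
g = 0.411 / 0.23 = 1.78696%.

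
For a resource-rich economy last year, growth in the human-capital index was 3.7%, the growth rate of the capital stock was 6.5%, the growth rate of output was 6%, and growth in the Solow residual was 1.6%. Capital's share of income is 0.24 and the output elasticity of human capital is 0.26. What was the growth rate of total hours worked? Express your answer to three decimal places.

Labor's share = 1 − 0.24 − 0.26 = 0.5.
gY = gA + 0.24×6.5 + 0.26×3.7 + 0.5×g.
0.5×g = 6 − 1.6 − 2.522 = 1.878.
g = 1.878 / 0.5 = 3.756%.

Total hours worked grew 3.756%.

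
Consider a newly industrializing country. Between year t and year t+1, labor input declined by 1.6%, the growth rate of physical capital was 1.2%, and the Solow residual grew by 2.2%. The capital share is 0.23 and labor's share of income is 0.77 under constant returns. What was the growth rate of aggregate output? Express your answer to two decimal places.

Labor's share = 1 − 0.23 = 0.77.
Physical capital: 0.23 × 1.2 = 0.276 pp.
Labor input: 0.77 × (-1.6) = -1.232 pp.
Output growth = 2.2 + (-0.956) = 1.244%.

Aggregate output growth was 1.24%.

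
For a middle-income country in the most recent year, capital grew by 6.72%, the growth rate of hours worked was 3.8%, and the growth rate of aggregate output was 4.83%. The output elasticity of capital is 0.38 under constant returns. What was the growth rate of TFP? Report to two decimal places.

Labor's share = 1 − 0.38 = 0.62.
Capital: 0.38 × 6.72 = 2.5536 pp.
Hours worked: 0.62 × 3.8 = 2.356 pp.
TFP growth = 4.83 − 4.9096 = -0.0796%.

-0.08%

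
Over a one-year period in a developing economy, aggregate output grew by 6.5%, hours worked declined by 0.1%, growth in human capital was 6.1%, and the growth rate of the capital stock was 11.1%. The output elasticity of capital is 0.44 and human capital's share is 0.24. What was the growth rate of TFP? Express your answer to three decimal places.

0.184%

Labor's share = 1 − 0.44 − 0.24 = 0.32.
The capital stock: 0.44 × 11.1 = 4.884 pp.
Human capital: 0.24 × 6.1 = 1.464 pp.
Hours worked: 0.32 × (-0.1) = -0.032 pp.
TFP growth = 6.5 − 6.316 = 0.184%.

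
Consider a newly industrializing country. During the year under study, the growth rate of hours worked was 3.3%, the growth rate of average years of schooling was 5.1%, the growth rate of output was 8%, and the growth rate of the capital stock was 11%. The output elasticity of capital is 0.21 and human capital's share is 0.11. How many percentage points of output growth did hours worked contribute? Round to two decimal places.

Labor's share = 1 − 0.21 − 0.11 = 0.68.
Contribution = share × growth = 0.68 × 3.3 = 2.244 pp.

2.24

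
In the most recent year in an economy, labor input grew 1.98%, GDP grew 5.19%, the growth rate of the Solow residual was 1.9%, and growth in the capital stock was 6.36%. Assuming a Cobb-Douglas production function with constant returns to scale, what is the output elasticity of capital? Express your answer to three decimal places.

gY = gA + α·gK + (1−α)·gL, so gY − gA − gL = α(gK − gL).
5.19 − 1.9 − 1.98 = α × (6.36 − 1.98).
1.31 = 4.38 α, so α = 0.29909.

0.299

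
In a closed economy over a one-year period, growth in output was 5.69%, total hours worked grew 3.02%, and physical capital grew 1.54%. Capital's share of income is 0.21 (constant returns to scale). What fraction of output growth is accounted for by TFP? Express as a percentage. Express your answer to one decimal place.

Labor's share = 1 − 0.21 = 0.79.
Physical capital: 0.21 × 1.54 = 0.3234 pp.
Total hours worked: 0.79 × 3.02 = 2.3858 pp.
TFP growth = 5.69 − 2.7092 = 2.9808%.
TFP share of growth = 2.9808 / 5.69 × 100 = 52.387%.

TFP accounted for 52.4% of growth.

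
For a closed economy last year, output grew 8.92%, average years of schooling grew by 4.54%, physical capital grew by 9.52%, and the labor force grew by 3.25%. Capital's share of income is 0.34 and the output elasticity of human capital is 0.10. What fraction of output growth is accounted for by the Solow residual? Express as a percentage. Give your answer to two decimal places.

The Solow residual accounted for 38.22% of growth.

Labor's share = 1 − 0.34 − 0.1 = 0.56.
Physical capital: 0.34 × 9.52 = 3.2368 pp.
Average years of schooling: 0.1 × 4.54 = 0.454 pp.
The labor force: 0.56 × 3.25 = 1.82 pp.
TFP growth = 8.92 − 5.5108 = 3.4092%.
TFP share of growth = 3.4092 / 8.92 × 100 = 38.2197%.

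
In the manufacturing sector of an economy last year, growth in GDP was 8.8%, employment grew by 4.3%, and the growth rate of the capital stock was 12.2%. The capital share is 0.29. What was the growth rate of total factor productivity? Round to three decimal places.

2.209%

Labor's share = 1 − 0.29 = 0.71.
The capital stock: 0.29 × 12.2 = 3.538 pp.
Employment: 0.71 × 4.3 = 3.053 pp.
TFP growth = 8.8 − 6.591 = 2.209%.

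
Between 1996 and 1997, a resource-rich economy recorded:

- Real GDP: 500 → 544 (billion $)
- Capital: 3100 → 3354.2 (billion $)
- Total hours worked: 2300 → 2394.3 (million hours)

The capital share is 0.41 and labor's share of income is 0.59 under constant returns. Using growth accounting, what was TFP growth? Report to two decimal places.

3.02%

Real GDP growth = (544 − 500) / 500 = 8.8%.
Capital growth = (3354.2 − 3100) / 3100 = 8.2%.
Total hours worked growth = (2394.3 − 2300) / 2300 = 4.1%.
Labor's share = 1 − 0.41 = 0.59.
Capital: 0.41 × 8.2 = 3.362 pp.
Total hours worked: 0.59 × 4.1 = 2.419 pp.
TFP growth = 8.8 − 5.781 = 3.019%.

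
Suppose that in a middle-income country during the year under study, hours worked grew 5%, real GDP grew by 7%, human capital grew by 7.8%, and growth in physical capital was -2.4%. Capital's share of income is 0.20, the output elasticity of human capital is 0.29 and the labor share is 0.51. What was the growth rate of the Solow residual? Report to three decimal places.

Labor's share = 1 − 0.2 − 0.29 = 0.51.
Physical capital: 0.2 × (-2.4) = -0.48 pp.
Human capital: 0.29 × 7.8 = 2.262 pp.
Hours worked: 0.51 × 5 = 2.55 pp.
TFP growth = 7 − 4.332 = 2.668%.

2.668%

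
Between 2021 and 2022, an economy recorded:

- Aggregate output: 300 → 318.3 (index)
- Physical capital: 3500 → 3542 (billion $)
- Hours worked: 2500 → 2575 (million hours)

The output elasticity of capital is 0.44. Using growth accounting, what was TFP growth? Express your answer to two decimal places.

Aggregate output growth = (318.3 − 300) / 300 = 6.1%.
Physical capital growth = (3542 − 3500) / 3500 = 1.2%.
Hours worked growth = (2575 − 2500) / 2500 = 3%.
Labor's share = 1 − 0.44 = 0.56.
Physical capital: 0.44 × 1.2 = 0.528 pp.
Hours worked: 0.56 × 3 = 1.68 pp.
TFP growth = 6.1 − 2.208 = 3.892%.

3.89%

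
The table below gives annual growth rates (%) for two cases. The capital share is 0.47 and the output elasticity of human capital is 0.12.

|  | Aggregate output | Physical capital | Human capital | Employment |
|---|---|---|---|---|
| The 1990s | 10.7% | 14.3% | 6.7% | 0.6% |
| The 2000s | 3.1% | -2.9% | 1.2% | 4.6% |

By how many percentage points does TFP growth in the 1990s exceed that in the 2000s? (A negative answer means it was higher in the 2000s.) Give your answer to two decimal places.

0.50 percentage points

Labor's share = 1 − 0.47 − 0.12 = 0.41.
The 1990s: TFP = 10.7 − 6.721 − 0.804 − 0.246 = 2.929%.
The 2000s: TFP = 3.1 + 1.363 − 0.144 − 1.886 = 2.433%.
Difference = 2.929 − (2.433) = 0.496 pp.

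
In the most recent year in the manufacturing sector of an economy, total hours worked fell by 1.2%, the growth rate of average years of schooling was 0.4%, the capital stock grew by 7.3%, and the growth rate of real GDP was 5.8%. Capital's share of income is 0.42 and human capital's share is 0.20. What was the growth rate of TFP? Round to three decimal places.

3.110%

Labor's share = 1 − 0.42 − 0.2 = 0.38.
The capital stock: 0.42 × 7.3 = 3.066 pp.
Average years of schooling: 0.2 × 0.4 = 0.08 pp.
Total hours worked: 0.38 × (-1.2) = -0.456 pp.
TFP growth = 5.8 − 2.69 = 3.11%.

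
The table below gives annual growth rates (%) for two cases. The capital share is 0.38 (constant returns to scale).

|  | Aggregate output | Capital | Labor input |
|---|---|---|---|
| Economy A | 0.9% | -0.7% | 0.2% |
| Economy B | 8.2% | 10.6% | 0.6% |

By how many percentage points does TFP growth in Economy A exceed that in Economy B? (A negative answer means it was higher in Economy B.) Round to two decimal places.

Labor's share = 1 − 0.38 = 0.62.
Economy A: TFP = 0.9 + 0.266 − 0.124 = 1.042%.
Economy B: TFP = 8.2 − 4.028 − 0.372 = 3.8%.
Difference = 1.042 − (3.8) = -2.758 pp.

-2.76 percentage points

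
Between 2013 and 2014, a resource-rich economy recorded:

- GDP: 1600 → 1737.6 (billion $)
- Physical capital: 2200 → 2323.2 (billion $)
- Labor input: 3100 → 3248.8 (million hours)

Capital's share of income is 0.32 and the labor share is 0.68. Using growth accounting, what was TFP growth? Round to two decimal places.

GDP growth = (1737.6 − 1600) / 1600 = 8.6%.
Physical capital growth = (2323.2 − 2200) / 2200 = 5.6%.
Labor input growth = (3248.8 − 3100) / 3100 = 4.8%.
Labor's share = 1 − 0.32 = 0.68.
Physical capital: 0.32 × 5.6 = 1.792 pp.
Labor input: 0.68 × 4.8 = 3.264 pp.
TFP growth = 8.6 − 5.056 = 3.544%.

3.54%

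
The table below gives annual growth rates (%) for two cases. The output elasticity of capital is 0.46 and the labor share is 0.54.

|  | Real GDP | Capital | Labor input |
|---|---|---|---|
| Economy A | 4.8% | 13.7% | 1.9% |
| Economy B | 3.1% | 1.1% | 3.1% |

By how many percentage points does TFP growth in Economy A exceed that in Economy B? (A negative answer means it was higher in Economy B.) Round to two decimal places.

Labor's share = 1 − 0.46 = 0.54.
Economy A: TFP = 4.8 − 6.302 − 1.026 = -2.528%.
Economy B: TFP = 3.1 − 0.506 − 1.674 = 0.92%.
Difference = -2.528 − (0.92) = -3.448 pp.

-3.45 percentage points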